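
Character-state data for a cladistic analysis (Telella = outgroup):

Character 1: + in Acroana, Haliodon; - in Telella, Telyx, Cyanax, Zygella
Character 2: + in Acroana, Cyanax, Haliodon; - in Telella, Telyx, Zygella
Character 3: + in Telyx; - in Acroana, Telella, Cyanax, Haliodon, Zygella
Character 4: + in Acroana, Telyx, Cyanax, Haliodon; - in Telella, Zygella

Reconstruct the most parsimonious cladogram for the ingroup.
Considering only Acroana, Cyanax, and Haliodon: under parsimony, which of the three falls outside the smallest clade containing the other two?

Cyanax

The outgroup has state '-' for every character, so '+' is the derived state throughout.
Character 1: derived state '+' in Acroana and Haliodon only — synapomorphy for {Acroana, Haliodon}.
Only Acroana, Cyanax, and Haliodon show the derived state '+' for Character 2, supporting them as a clade.
Character 3: derived state '+' in Telyx only — an autapomorphy, so it tells us nothing about relationships among taxa.
Character 4: derived state '+' in Acroana, Cyanax, Haliodon, and Telyx only — synapomorphy for {Acroana, Cyanax, Haliodon, Telyx}.
Most parsimonious ingroup topology: (((Cyanax,(Acroana,Haliodon)),Telyx),Zygella).
Acroana and Haliodon share a more recent common ancestor with each other than either does with Cyanax, so Cyanax is the least closely related of the three.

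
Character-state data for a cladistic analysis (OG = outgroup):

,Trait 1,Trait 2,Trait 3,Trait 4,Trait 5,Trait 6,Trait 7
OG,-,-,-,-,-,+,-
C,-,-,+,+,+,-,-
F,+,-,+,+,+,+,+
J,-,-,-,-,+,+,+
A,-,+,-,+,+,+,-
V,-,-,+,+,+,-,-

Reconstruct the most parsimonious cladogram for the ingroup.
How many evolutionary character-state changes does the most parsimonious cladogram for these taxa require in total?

Character polarity is set by the outgroup: the derived state is whichever differs from the outgroup's state, so for Trait 6 the derived state is '-', and for the remaining characters it is '+'.
Trait 1 (derived state '+') is unique to F (autapomorphy; uninformative for grouping).
Trait 2: derived state '+' in A only — an autapomorphy, so it tells us nothing about relationships among taxa.
Only C, F, and V show the derived state '+' for Trait 3, supporting them as a clade.
Only A, C, F, and V show the derived state '+' for Trait 4, supporting them as a clade.
All ingroup taxa share the derived state '+' for Trait 5; it defines the ingroup but does not resolve relationships within it.
Only C and V show the derived state '-' for Trait 6, supporting them as a clade.
Trait 7 groups F and J, which is incompatible with the clades supported by the remaining characters; treating it as convergent (homoplasy) costs fewer steps than any alternative tree.
Most parsimonious ingroup topology: ((((C,V),F),A),J).
Changes per character on this tree: Trait 1: 1; Trait 2: 1; Trait 3: 1; Trait 4: 1; Trait 5: 1; Trait 6: 1; Trait 7: 2.
Total = 8.

8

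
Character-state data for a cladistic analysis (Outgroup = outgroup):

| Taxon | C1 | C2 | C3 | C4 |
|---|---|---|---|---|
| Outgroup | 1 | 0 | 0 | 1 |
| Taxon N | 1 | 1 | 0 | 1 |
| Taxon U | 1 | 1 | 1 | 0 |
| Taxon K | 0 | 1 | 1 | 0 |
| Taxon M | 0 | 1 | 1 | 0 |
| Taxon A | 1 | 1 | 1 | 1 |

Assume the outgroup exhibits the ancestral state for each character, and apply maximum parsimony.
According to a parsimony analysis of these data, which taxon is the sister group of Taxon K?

Character polarity is set by the outgroup: the derived state is whichever differs from the outgroup's state, so for C1, C4 the derived state is '0', and for the remaining characters it is '1'.
Only Taxon K and Taxon M show the derived state '0' for C1, supporting them as a clade.
C2 (derived state '1') is shared by all ingroup taxa — unites the whole ingroup.
C3 (derived state '1') is shared by Taxon A, Taxon K, Taxon M, and Taxon U — a synapomorphy uniting that clade.
C4: derived state '0' in Taxon K, Taxon M, and Taxon U only — synapomorphy for {Taxon K, Taxon M, Taxon U}.
Most parsimonious ingroup topology: (Taxon N,((Taxon U,(Taxon K,Taxon M)),Taxon A)).
Taxon K and Taxon M form a cherry on this tree, so they are sister taxa.

Taxon M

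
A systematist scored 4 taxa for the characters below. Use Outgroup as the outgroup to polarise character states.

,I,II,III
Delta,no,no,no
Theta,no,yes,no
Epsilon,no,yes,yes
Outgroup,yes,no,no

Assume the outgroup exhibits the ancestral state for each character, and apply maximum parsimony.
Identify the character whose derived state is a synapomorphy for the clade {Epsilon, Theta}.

II

Character polarity is set by the outgroup: the derived state is whichever differs from the outgroup's state, so for I the derived state is 'no', and for the remaining characters it is 'yes'.
I (derived state 'no') is shared by all ingroup taxa — unites the whole ingroup.
Only Epsilon and Theta show the derived state 'yes' for II, supporting them as a clade.
III: derived state 'yes' in Epsilon only — an autapomorphy, so it tells us nothing about relationships among taxa.
Most parsimonious ingroup topology: ((Epsilon,Theta),Delta).
The clade {Epsilon, Theta} is supported by II: its derived state 'yes' occurs in exactly those taxa and in no other taxon (including the outgroup).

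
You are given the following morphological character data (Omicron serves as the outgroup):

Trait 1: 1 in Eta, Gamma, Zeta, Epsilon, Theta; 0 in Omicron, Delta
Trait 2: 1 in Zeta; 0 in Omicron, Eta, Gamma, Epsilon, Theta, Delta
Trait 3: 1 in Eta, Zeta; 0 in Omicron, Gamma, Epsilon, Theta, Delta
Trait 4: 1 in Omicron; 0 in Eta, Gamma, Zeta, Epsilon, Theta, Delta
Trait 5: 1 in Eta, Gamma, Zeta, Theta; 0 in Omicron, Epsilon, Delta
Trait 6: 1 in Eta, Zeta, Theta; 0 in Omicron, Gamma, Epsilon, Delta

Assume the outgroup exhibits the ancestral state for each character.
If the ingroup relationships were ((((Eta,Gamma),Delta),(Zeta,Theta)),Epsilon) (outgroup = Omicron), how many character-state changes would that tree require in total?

Map each character onto ((((Eta,Gamma),Delta),(Zeta,Theta)),Epsilon) (rooted by Omicron) and count the minimum state changes it requires (Fitch parsimony):
Trait 1: 2; Trait 2: 1; Trait 3: 2; Trait 4: 1; Trait 5: 2; Trait 6: 2.
Total tree length = 10.

10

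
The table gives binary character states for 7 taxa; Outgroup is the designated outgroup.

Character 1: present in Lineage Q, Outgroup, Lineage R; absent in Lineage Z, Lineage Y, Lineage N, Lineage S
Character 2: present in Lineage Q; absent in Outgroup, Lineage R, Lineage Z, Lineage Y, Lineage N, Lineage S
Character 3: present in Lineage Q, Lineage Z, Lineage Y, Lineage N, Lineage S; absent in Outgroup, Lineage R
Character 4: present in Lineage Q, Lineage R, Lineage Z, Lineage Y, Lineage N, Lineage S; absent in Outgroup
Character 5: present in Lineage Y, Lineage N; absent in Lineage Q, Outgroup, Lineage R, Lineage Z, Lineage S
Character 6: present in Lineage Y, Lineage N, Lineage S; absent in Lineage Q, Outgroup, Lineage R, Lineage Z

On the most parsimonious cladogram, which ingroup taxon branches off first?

Character polarity is set by the outgroup: the derived state is whichever differs from the outgroup's state, so for Character 1 the derived state is 'absent', and for the remaining characters it is 'present'.
Character 1: derived state 'absent' in Lineage N, Lineage S, Lineage Y, and Lineage Z only — synapomorphy for {Lineage N, Lineage S, Lineage Y, Lineage Z}.
Character 2: derived state 'present' in Lineage Q only — an autapomorphy, so it tells us nothing about relationships among taxa.
Only Lineage N, Lineage Q, Lineage S, Lineage Y, and Lineage Z show the derived state 'present' for Character 3, supporting them as a clade.
Character 4 (derived state 'present') is shared by all ingroup taxa — unites the whole ingroup.
Character 5: derived state 'present' in Lineage N and Lineage Y only — synapomorphy for {Lineage N, Lineage Y}.
Only Lineage N, Lineage S, and Lineage Y show the derived state 'present' for Character 6, supporting them as a clade.
Most parsimonious ingroup topology: (((Lineage Z,((Lineage N,Lineage Y),Lineage S)),Lineage Q),Lineage R).
Lineage R is sister to the clade containing all other ingroup taxa, so it is the earliest-diverging (most basal) ingroup lineage.

Lineage R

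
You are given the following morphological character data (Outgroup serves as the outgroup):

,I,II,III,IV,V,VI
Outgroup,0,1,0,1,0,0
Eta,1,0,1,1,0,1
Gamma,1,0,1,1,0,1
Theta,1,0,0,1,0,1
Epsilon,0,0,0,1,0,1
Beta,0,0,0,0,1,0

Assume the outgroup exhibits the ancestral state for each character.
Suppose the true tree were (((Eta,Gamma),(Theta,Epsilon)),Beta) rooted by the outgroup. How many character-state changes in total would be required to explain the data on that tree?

7

Map each character onto (((Eta,Gamma),(Theta,Epsilon)),Beta) (rooted by Outgroup) and count the minimum state changes it requires (Fitch parsimony):
I: 2; II: 1; III: 1; IV: 1; V: 1; VI: 1.
Total tree length = 7.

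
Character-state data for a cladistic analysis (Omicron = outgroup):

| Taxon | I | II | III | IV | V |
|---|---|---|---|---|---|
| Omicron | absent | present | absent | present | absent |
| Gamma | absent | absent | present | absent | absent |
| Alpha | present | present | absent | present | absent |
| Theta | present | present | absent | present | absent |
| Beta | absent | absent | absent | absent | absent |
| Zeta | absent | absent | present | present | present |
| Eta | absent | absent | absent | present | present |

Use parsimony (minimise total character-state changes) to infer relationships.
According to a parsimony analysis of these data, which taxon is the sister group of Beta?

Gamma

Character polarity is set by the outgroup: the derived state is whichever differs from the outgroup's state, so for II, IV the derived state is 'absent', and for the remaining characters it is 'present'.
Only Alpha and Theta show the derived state 'present' for I, supporting them as a clade.
II: derived state 'absent' in Beta, Eta, Gamma, and Zeta only — synapomorphy for {Beta, Eta, Gamma, Zeta}.
III (state 'present') occurs in Gamma and Zeta but conflicts with the nesting implied by the other characters — most parsimoniously interpreted as homoplasy.
IV: derived state 'absent' in Beta and Gamma only — synapomorphy for {Beta, Gamma}.
Only Eta and Zeta show the derived state 'present' for V, supporting them as a clade.
Most parsimonious ingroup topology: (((Gamma,Beta),(Zeta,Eta)),(Alpha,Theta)).
Beta and Gamma form a cherry on this tree, so they are sister taxa.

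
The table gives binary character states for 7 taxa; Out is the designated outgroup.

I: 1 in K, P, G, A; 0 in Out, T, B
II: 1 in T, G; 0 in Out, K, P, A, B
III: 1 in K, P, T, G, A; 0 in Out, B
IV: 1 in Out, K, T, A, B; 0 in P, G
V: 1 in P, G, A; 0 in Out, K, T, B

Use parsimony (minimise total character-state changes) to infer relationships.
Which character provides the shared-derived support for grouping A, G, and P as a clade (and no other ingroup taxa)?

Character polarity is set by the outgroup: the derived state is whichever differs from the outgroup's state, so for IV the derived state is '0', and for the remaining characters it is '1'.
I (derived state '1') is shared by A, G, K, and P — a synapomorphy uniting that clade.
II (state '1') occurs in G and T but conflicts with the nesting implied by the other characters — most parsimoniously interpreted as homoplasy.
III: derived state '1' in A, G, K, P, and T only — synapomorphy for {A, G, K, P, T}.
IV: derived state '0' in G and P only — synapomorphy for {G, P}.
Only A, G, and P show the derived state '1' for V, supporting them as a clade.
Most parsimonious ingroup topology: (((K,((P,G),A)),T),B).
The clade {A, G, P} is supported by V: its derived state '1' occurs in exactly those taxa and in no other taxon (including the outgroup).

V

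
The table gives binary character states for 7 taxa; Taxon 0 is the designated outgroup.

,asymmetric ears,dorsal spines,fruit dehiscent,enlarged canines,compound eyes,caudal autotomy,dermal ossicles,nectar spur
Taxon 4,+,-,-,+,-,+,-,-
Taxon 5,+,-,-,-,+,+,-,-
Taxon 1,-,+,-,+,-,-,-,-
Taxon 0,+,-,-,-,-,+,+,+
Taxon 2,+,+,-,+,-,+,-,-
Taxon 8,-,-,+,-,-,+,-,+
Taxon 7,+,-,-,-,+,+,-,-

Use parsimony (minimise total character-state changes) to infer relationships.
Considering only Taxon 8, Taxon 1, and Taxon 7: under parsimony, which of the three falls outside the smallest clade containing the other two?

Taxon 8

Character polarity is set by the outgroup: the derived state is whichever differs from the outgroup's state, so for asymmetric ears, caudal autotomy, dermal ossicles, nectar spur the derived state is '-', and for the remaining characters it is '+'.
asymmetric ears groups Taxon 1 and Taxon 8, which is incompatible with the clades supported by the remaining characters; treating it as convergent (homoplasy) costs fewer steps than any alternative tree.
dorsal spines (derived state '+') is shared by Taxon 1 and Taxon 2 — a synapomorphy uniting that clade.
fruit dehiscent: derived state '+' in Taxon 8 only — an autapomorphy, so it tells us nothing about relationships among taxa.
enlarged canines: derived state '+' in Taxon 1, Taxon 2, and Taxon 4 only — synapomorphy for {Taxon 1, Taxon 2, Taxon 4}.
compound eyes (derived state '+') is shared by Taxon 5 and Taxon 7 — a synapomorphy uniting that clade.
caudal autotomy: derived state '-' in Taxon 1 only — an autapomorphy, so it tells us nothing about relationships among taxa.
dermal ossicles (derived state '-') is shared by all ingroup taxa — unites the whole ingroup.
nectar spur (derived state '-') is shared by Taxon 1, Taxon 2, Taxon 4, Taxon 5, and Taxon 7 — a synapomorphy uniting that clade.
Most parsimonious ingroup topology: (Taxon 8,(((Taxon 2,Taxon 1),Taxon 4),(Taxon 5,Taxon 7))).
Taxon 1 and Taxon 7 share a more recent common ancestor with each other than either does with Taxon 8, so Taxon 8 is the least closely related of the three.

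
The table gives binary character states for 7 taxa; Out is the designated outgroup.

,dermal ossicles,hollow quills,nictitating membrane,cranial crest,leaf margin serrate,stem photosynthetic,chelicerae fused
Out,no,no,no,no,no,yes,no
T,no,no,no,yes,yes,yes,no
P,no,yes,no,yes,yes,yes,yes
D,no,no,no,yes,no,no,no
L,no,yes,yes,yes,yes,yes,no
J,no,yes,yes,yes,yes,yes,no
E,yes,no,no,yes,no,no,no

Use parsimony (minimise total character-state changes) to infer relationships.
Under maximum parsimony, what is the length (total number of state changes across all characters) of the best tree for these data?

7

Character polarity is set by the outgroup: the derived state is whichever differs from the outgroup's state, so for stem photosynthetic the derived state is 'no', and for the remaining characters it is 'yes'.
dermal ossicles: derived state 'yes' in E only — an autapomorphy, so it tells us nothing about relationships among taxa.
Only J, L, and P show the derived state 'yes' for hollow quills, supporting them as a clade.
nictitating membrane (derived state 'yes') is shared by J and L — a synapomorphy uniting that clade.
All ingroup taxa share the derived state 'yes' for cranial crest; it defines the ingroup but does not resolve relationships within it.
leaf margin serrate (derived state 'yes') is shared by J, L, P, and T — a synapomorphy uniting that clade.
stem photosynthetic (derived state 'no') is shared by D and E — a synapomorphy uniting that clade.
chelicerae fused (derived state 'yes') is unique to P (autapomorphy; uninformative for grouping).
Most parsimonious ingroup topology: ((T,(P,(L,J))),(D,E)).
Changes per character on this tree: dermal ossicles: 1; hollow quills: 1; nictitating membrane: 1; cranial crest: 1; leaf margin serrate: 1; stem photosynthetic: 1; chelicerae fused: 1.
Total = 7.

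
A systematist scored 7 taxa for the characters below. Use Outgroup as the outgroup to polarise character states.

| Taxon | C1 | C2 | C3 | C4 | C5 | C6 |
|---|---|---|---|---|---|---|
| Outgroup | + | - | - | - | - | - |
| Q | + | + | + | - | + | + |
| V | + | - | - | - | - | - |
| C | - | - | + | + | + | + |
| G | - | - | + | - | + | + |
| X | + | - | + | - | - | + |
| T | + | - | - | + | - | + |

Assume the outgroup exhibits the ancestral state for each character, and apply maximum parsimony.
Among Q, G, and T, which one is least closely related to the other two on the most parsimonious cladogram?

T

Character polarity is set by the outgroup: the derived state is whichever differs from the outgroup's state, so for C1 the derived state is '-', and for the remaining characters it is '+'.
C1 (derived state '-') is shared by C and G — a synapomorphy uniting that clade.
C2 (derived state '+') is unique to Q (autapomorphy; uninformative for grouping).
C3 (derived state '+') is shared by C, G, Q, and X — a synapomorphy uniting that clade.
C4 (state '+') occurs in C and T but conflicts with the nesting implied by the other characters — most parsimoniously interpreted as homoplasy.
C5 (derived state '+') is shared by C, G, and Q — a synapomorphy uniting that clade.
C6 (derived state '+') is shared by C, G, Q, T, and X — a synapomorphy uniting that clade.
Most parsimonious ingroup topology: ((((Q,(C,G)),X),T),V).
G and Q share a more recent common ancestor with each other than either does with T, so T is the least closely related of the three.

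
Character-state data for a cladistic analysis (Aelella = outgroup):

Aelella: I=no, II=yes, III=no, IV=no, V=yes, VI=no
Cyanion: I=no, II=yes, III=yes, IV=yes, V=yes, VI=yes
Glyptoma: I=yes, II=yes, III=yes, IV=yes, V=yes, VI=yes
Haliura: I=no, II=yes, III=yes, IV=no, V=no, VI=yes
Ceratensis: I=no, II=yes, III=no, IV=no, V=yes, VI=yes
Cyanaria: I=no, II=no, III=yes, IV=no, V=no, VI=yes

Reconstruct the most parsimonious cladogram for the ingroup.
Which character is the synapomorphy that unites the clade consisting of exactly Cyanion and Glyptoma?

Character polarity is set by the outgroup: the derived state is whichever differs from the outgroup's state, so for II, V the derived state is 'no', and for the remaining characters it is 'yes'.
I: derived state 'yes' in Glyptoma only — an autapomorphy, so it tells us nothing about relationships among taxa.
II: derived state 'no' in Cyanaria only — an autapomorphy, so it tells us nothing about relationships among taxa.
III (derived state 'yes') is shared by Cyanaria, Cyanion, Glyptoma, and Haliura — a synapomorphy uniting that clade.
IV (derived state 'yes') is shared by Cyanion and Glyptoma — a synapomorphy uniting that clade.
V: derived state 'no' in Cyanaria and Haliura only — synapomorphy for {Cyanaria, Haliura}.
VI (derived state 'yes') is shared by all ingroup taxa — unites the whole ingroup.
Most parsimonious ingroup topology: (((Cyanion,Glyptoma),(Haliura,Cyanaria)),Ceratensis).
The clade {Cyanion, Glyptoma} is supported by IV: its derived state 'yes' occurs in exactly those taxa and in no other taxon (including the outgroup).

IV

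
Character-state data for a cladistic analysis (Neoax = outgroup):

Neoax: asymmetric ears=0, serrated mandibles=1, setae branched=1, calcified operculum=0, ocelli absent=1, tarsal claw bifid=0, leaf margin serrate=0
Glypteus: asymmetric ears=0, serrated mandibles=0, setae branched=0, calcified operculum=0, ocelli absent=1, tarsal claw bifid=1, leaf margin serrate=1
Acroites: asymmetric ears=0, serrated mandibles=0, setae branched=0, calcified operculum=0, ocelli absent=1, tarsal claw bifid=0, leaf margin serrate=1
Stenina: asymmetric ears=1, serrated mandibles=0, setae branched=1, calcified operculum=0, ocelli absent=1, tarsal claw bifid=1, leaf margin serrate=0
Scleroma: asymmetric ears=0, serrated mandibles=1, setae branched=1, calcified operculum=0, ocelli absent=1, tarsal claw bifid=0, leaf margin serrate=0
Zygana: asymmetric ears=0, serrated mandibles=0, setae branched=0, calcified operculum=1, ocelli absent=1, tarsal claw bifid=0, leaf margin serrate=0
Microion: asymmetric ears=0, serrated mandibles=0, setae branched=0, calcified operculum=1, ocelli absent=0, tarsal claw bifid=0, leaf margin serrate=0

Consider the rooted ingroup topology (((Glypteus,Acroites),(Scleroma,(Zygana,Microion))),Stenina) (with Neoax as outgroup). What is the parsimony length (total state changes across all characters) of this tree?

10

Map each character onto (((Glypteus,Acroites),(Scleroma,(Zygana,Microion))),Stenina) (rooted by Neoax) and count the minimum state changes it requires (Fitch parsimony):
asymmetric ears: 1; serrated mandibles: 2; setae branched: 2; calcified operculum: 1; ocelli absent: 1; tarsal claw bifid: 2; leaf margin serrate: 1.
Total tree length = 10.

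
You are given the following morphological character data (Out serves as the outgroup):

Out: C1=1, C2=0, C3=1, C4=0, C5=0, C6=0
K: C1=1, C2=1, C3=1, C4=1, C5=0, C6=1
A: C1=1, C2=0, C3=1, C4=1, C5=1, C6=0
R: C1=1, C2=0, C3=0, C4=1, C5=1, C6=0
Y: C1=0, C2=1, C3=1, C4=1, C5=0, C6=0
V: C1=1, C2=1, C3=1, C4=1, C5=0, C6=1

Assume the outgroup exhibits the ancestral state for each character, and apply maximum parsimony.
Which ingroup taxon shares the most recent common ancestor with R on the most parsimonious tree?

Character polarity is set by the outgroup: the derived state is whichever differs from the outgroup's state, so for C1, C3 the derived state is '0', and for the remaining characters it is '1'.
C1 (derived state '0') is unique to Y (autapomorphy; uninformative for grouping).
C2: derived state '1' in K, V, and Y only — synapomorphy for {K, V, Y}.
C3 (derived state '0') is unique to R (autapomorphy; uninformative for grouping).
C4 (derived state '1') is shared by all ingroup taxa — unites the whole ingroup.
C5 (derived state '1') is shared by A and R — a synapomorphy uniting that clade.
Only K and V show the derived state '1' for C6, supporting them as a clade.
Most parsimonious ingroup topology: (((K,V),Y),(A,R)).
R and A form a cherry on this tree, so they are sister taxa.

A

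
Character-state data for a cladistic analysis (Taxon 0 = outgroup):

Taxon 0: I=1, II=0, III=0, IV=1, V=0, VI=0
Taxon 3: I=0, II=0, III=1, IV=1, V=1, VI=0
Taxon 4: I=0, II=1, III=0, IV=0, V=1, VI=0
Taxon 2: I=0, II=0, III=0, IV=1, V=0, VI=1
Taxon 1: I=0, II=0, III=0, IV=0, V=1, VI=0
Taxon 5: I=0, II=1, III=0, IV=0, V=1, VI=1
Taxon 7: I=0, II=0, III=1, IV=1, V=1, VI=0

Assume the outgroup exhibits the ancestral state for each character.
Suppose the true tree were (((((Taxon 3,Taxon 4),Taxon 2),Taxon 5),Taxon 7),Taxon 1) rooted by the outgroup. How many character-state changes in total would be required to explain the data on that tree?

12

Map each character onto (((((Taxon 3,Taxon 4),Taxon 2),Taxon 5),Taxon 7),Taxon 1) (rooted by Taxon 0) and count the minimum state changes it requires (Fitch parsimony):
I: 1; II: 2; III: 2; IV: 3; V: 2; VI: 2.
Total tree length = 12.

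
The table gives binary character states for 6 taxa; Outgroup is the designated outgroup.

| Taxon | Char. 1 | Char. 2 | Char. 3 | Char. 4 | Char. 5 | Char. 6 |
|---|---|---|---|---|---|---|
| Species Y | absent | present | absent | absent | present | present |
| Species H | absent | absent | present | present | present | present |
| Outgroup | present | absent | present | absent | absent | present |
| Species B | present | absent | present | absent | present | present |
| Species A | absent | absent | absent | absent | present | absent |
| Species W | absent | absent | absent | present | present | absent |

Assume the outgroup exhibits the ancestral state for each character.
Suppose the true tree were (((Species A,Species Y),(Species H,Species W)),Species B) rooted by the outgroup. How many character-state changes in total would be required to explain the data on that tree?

Map each character onto (((Species A,Species Y),(Species H,Species W)),Species B) (rooted by Outgroup) and count the minimum state changes it requires (Fitch parsimony):
Char. 1: 1; Char. 2: 1; Char. 3: 2; Char. 4: 1; Char. 5: 1; Char. 6: 2.
Total tree length = 8.

8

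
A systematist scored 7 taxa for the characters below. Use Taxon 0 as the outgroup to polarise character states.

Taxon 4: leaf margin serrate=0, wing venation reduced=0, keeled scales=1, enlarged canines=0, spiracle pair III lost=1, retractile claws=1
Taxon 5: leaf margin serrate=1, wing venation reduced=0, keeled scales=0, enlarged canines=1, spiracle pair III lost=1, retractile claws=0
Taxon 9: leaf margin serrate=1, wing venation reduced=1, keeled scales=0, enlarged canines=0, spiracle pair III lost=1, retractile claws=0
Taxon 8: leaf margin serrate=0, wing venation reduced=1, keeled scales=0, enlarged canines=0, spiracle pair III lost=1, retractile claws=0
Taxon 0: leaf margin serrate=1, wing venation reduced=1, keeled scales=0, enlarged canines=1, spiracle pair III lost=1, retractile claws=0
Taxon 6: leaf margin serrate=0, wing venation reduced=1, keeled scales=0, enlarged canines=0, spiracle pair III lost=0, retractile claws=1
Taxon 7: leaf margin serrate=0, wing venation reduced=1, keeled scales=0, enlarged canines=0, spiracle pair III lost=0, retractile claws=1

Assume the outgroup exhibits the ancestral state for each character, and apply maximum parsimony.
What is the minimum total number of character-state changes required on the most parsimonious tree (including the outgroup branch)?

7

Character polarity is set by the outgroup: the derived state is whichever differs from the outgroup's state, so for leaf margin serrate, wing venation reduced, enlarged canines, spiracle pair III lost the derived state is '0', and for the remaining characters it is '1'.
Only Taxon 4, Taxon 6, Taxon 7, and Taxon 8 show the derived state '0' for leaf margin serrate, supporting them as a clade.
wing venation reduced groups Taxon 4 and Taxon 5, which is incompatible with the clades supported by the remaining characters; treating it as convergent (homoplasy) costs fewer steps than any alternative tree.
keeled scales (derived state '1') is unique to Taxon 4 (autapomorphy; uninformative for grouping).
Only Taxon 4, Taxon 6, Taxon 7, Taxon 8, and Taxon 9 show the derived state '0' for enlarged canines, supporting them as a clade.
spiracle pair III lost: derived state '0' in Taxon 6 and Taxon 7 only — synapomorphy for {Taxon 6, Taxon 7}.
retractile claws (derived state '1') is shared by Taxon 4, Taxon 6, and Taxon 7 — a synapomorphy uniting that clade.
Most parsimonious ingroup topology: (((((Taxon 6,Taxon 7),Taxon 4),Taxon 8),Taxon 9),Taxon 5).
Changes per character on this tree: leaf margin serrate: 1; wing venation reduced: 2; keeled scales: 1; enlarged canines: 1; spiracle pair III lost: 1; retractile claws: 1.
Total = 7.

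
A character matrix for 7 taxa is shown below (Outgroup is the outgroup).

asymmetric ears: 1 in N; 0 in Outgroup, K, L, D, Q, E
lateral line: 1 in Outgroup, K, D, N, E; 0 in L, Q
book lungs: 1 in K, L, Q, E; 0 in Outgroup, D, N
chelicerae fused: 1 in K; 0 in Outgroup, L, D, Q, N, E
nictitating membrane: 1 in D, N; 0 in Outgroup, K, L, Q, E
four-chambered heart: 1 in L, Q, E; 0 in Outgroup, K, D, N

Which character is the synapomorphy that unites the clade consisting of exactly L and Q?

Character polarity is set by the outgroup: the derived state is whichever differs from the outgroup's state, so for lateral line the derived state is '0', and for the remaining characters it is '1'.
asymmetric ears: derived state '1' in N only — an autapomorphy, so it tells us nothing about relationships among taxa.
lateral line (derived state '0') is shared by L and Q — a synapomorphy uniting that clade.
Only E, K, L, and Q show the derived state '1' for book lungs, supporting them as a clade.
chelicerae fused (derived state '1') is unique to K (autapomorphy; uninformative for grouping).
nictitating membrane: derived state '1' in D and N only — synapomorphy for {D, N}.
four-chambered heart: derived state '1' in E, L, and Q only — synapomorphy for {E, L, Q}.
Most parsimonious ingroup topology: ((K,((L,Q),E)),(D,N)).
The clade {L, Q} is supported by lateral line: its derived state '0' occurs in exactly those taxa and in no other taxon (including the outgroup).

lateral line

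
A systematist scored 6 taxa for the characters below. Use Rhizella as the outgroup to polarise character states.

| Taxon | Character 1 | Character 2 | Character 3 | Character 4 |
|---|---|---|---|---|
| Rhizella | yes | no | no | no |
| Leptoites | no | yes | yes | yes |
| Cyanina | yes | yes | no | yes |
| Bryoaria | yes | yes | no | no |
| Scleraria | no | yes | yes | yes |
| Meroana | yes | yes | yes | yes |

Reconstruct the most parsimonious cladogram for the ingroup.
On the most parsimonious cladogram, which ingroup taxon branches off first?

Character polarity is set by the outgroup: the derived state is whichever differs from the outgroup's state, so for Character 1 the derived state is 'no', and for the remaining characters it is 'yes'.
Only Leptoites and Scleraria show the derived state 'no' for Character 1, supporting them as a clade.
All ingroup taxa share the derived state 'yes' for Character 2; it defines the ingroup but does not resolve relationships within it.
Character 3 (derived state 'yes') is shared by Leptoites, Meroana, and Scleraria — a synapomorphy uniting that clade.
Only Cyanina, Leptoites, Meroana, and Scleraria show the derived state 'yes' for Character 4, supporting them as a clade.
Most parsimonious ingroup topology: ((((Leptoites,Scleraria),Meroana),Cyanina),Bryoaria).
Bryoaria is sister to the clade containing all other ingroup taxa, so it is the earliest-diverging (most basal) ingroup lineage.

Bryoaria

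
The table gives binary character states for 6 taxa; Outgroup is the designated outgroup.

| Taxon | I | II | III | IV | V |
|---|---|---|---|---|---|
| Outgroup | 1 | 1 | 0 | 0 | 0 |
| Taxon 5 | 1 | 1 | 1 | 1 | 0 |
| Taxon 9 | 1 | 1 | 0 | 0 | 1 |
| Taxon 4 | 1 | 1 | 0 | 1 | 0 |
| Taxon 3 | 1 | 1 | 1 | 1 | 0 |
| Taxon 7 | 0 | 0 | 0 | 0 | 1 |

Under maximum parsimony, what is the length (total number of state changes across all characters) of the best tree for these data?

5

Character polarity is set by the outgroup: the derived state is whichever differs from the outgroup's state, so for I, II the derived state is '0', and for the remaining characters it is '1'.
I (derived state '0') is unique to Taxon 7 (autapomorphy; uninformative for grouping).
II (derived state '0') is unique to Taxon 7 (autapomorphy; uninformative for grouping).
Only Taxon 3 and Taxon 5 show the derived state '1' for III, supporting them as a clade.
Only Taxon 3, Taxon 4, and Taxon 5 show the derived state '1' for IV, supporting them as a clade.
V (derived state '1') is shared by Taxon 7 and Taxon 9 — a synapomorphy uniting that clade.
Most parsimonious ingroup topology: (((Taxon 5,Taxon 3),Taxon 4),(Taxon 9,Taxon 7)).
Changes per character on this tree: I: 1; II: 1; III: 1; IV: 1; V: 1.
Total = 5.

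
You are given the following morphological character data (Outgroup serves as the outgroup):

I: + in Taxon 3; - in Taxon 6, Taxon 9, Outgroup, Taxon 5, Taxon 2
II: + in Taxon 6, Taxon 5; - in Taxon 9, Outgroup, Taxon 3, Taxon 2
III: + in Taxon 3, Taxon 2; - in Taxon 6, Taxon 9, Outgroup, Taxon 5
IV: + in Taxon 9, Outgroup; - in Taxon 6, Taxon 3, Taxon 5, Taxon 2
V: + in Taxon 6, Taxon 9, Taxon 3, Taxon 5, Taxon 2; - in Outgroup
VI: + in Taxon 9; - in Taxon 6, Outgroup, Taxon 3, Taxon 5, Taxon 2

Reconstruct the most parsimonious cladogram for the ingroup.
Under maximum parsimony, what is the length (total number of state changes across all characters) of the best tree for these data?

Character polarity is set by the outgroup: the derived state is whichever differs from the outgroup's state, so for IV the derived state is '-', and for the remaining characters it is '+'.
I (derived state '+') is unique to Taxon 3 (autapomorphy; uninformative for grouping).
II: derived state '+' in Taxon 5 and Taxon 6 only — synapomorphy for {Taxon 5, Taxon 6}.
III: derived state '+' in Taxon 2 and Taxon 3 only — synapomorphy for {Taxon 2, Taxon 3}.
Only Taxon 2, Taxon 3, Taxon 5, and Taxon 6 show the derived state '-' for IV, supporting them as a clade.
V (derived state '+') is shared by all ingroup taxa — unites the whole ingroup.
VI (derived state '+') is unique to Taxon 9 (autapomorphy; uninformative for grouping).
Most parsimonious ingroup topology: (((Taxon 6,Taxon 5),(Taxon 2,Taxon 3)),Taxon 9).
Changes per character on this tree: I: 1; II: 1; III: 1; IV: 1; V: 1; VI: 1.
Total = 6.

6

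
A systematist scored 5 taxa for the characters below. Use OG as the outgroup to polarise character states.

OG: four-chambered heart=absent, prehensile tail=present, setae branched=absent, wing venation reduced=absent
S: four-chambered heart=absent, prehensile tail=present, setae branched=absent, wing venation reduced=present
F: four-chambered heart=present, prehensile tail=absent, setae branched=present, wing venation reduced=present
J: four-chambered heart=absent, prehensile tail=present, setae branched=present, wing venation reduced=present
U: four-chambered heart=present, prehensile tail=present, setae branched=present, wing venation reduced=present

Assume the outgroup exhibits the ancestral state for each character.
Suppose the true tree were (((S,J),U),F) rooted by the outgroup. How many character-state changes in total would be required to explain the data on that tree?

Map each character onto (((S,J),U),F) (rooted by OG) and count the minimum state changes it requires (Fitch parsimony):
four-chambered heart: 2; prehensile tail: 1; setae branched: 2; wing venation reduced: 1.
Total tree length = 6.

6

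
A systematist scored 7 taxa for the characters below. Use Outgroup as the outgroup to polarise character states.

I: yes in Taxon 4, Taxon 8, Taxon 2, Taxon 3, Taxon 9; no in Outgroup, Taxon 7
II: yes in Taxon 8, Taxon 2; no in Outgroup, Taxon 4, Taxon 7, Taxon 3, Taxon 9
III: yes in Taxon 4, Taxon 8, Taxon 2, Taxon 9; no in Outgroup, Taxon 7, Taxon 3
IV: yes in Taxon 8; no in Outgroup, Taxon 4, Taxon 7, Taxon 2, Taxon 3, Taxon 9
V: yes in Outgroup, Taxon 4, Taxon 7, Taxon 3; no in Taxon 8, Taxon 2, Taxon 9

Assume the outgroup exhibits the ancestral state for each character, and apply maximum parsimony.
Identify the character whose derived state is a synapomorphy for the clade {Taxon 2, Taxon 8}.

Character polarity is set by the outgroup: the derived state is whichever differs from the outgroup's state, so for V the derived state is 'no', and for the remaining characters it is 'yes'.
I (derived state 'yes') is shared by Taxon 2, Taxon 3, Taxon 4, Taxon 8, and Taxon 9 — a synapomorphy uniting that clade.
Only Taxon 2 and Taxon 8 show the derived state 'yes' for II, supporting them as a clade.
III (derived state 'yes') is shared by Taxon 2, Taxon 4, Taxon 8, and Taxon 9 — a synapomorphy uniting that clade.
IV: derived state 'yes' in Taxon 8 only — an autapomorphy, so it tells us nothing about relationships among taxa.
V (derived state 'no') is shared by Taxon 2, Taxon 8, and Taxon 9 — a synapomorphy uniting that clade.
Most parsimonious ingroup topology: (((Taxon 4,((Taxon 8,Taxon 2),Taxon 9)),Taxon 3),Taxon 7).
The clade {Taxon 2, Taxon 8} is supported by II: its derived state 'yes' occurs in exactly those taxa and in no other taxon (including the outgroup).

II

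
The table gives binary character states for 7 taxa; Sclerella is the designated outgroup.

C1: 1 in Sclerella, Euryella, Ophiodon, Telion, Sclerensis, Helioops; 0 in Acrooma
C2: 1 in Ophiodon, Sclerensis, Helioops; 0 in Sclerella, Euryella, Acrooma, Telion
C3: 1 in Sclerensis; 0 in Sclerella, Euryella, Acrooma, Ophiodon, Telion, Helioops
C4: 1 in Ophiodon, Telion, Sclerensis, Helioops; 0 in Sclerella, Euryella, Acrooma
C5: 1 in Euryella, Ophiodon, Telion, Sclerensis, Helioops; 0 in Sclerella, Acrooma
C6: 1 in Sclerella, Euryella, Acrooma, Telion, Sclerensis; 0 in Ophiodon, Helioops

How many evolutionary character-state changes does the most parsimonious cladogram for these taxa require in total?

Character polarity is set by the outgroup: the derived state is whichever differs from the outgroup's state, so for C1, C6 the derived state is '0', and for the remaining characters it is '1'.
C1: derived state '0' in Acrooma only — an autapomorphy, so it tells us nothing about relationships among taxa.
C2: derived state '1' in Helioops, Ophiodon, and Sclerensis only — synapomorphy for {Helioops, Ophiodon, Sclerensis}.
C3 (derived state '1') is unique to Sclerensis (autapomorphy; uninformative for grouping).
Only Helioops, Ophiodon, Sclerensis, and Telion show the derived state '1' for C4, supporting them as a clade.
C5 (derived state '1') is shared by Euryella, Helioops, Ophiodon, Sclerensis, and Telion — a synapomorphy uniting that clade.
C6: derived state '0' in Helioops and Ophiodon only — synapomorphy for {Helioops, Ophiodon}.
Most parsimonious ingroup topology: ((Euryella,(((Ophiodon,Helioops),Sclerensis),Telion)),Acrooma).
Changes per character on this tree: C1: 1; C2: 1; C3: 1; C4: 1; C5: 1; C6: 1.
Total = 6.

6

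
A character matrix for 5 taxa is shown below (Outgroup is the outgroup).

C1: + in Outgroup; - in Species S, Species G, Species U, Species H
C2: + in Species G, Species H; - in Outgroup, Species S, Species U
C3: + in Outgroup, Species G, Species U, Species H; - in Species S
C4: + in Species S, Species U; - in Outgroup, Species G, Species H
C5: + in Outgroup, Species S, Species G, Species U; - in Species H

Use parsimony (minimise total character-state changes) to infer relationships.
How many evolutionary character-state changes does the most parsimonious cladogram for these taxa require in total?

Character polarity is set by the outgroup: the derived state is whichever differs from the outgroup's state, so for C1, C3, C5 the derived state is '-', and for the remaining characters it is '+'.
All ingroup taxa share the derived state '-' for C1; it defines the ingroup but does not resolve relationships within it.
Only Species G and Species H show the derived state '+' for C2, supporting them as a clade.
C3 (derived state '-') is unique to Species S (autapomorphy; uninformative for grouping).
C4 (derived state '+') is shared by Species S and Species U — a synapomorphy uniting that clade.
C5: derived state '-' in Species H only — an autapomorphy, so it tells us nothing about relationships among taxa.
Most parsimonious ingroup topology: ((Species S,Species U),(Species G,Species H)).
Changes per character on this tree: C1: 1; C2: 1; C3: 1; C4: 1; C5: 1.
Total = 5.

5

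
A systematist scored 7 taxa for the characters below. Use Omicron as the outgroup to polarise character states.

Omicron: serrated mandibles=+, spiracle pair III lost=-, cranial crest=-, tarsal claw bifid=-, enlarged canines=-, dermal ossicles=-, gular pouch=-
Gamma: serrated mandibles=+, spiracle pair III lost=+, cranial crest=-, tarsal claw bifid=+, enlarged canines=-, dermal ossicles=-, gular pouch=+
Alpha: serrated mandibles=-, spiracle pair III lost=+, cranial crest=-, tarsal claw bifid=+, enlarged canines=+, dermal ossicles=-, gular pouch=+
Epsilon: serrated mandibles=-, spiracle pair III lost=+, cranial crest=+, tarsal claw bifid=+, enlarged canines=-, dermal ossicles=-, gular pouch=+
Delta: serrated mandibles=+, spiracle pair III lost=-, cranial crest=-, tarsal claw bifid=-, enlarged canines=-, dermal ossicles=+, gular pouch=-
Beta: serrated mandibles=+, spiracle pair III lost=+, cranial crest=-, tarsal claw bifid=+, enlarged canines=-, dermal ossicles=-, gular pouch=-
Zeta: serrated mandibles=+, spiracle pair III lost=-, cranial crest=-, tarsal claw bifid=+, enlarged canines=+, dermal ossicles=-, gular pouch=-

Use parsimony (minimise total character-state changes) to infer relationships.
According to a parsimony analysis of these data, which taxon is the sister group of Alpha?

Character polarity is set by the outgroup: the derived state is whichever differs from the outgroup's state, so for serrated mandibles the derived state is '-', and for the remaining characters it is '+'.
Only Alpha and Epsilon show the derived state '-' for serrated mandibles, supporting them as a clade.
Only Alpha, Beta, Epsilon, and Gamma show the derived state '+' for spiracle pair III lost, supporting them as a clade.
cranial crest: derived state '+' in Epsilon only — an autapomorphy, so it tells us nothing about relationships among taxa.
tarsal claw bifid (derived state '+') is shared by Alpha, Beta, Epsilon, Gamma, and Zeta — a synapomorphy uniting that clade.
enlarged canines groups Alpha and Zeta, which is incompatible with the clades supported by the remaining characters; treating it as convergent (homoplasy) costs fewer steps than any alternative tree.
dermal ossicles (derived state '+') is unique to Delta (autapomorphy; uninformative for grouping).
gular pouch: derived state '+' in Alpha, Epsilon, and Gamma only — synapomorphy for {Alpha, Epsilon, Gamma}.
Most parsimonious ingroup topology: ((((Gamma,(Alpha,Epsilon)),Beta),Zeta),Delta).
Alpha and Epsilon form a cherry on this tree, so they are sister taxa.

Epsilon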